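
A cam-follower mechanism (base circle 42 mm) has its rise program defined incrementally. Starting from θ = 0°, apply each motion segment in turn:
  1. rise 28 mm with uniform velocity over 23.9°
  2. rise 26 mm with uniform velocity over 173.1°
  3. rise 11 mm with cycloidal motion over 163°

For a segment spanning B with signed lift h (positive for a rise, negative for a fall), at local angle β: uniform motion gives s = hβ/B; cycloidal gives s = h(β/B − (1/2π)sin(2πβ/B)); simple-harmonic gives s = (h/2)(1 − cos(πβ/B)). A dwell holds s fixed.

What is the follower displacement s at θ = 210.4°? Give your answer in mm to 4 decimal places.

seg 1 [0°–23.9°] uniform, h=28: full span → s += 28 → s = 28.0000
seg 2 [23.9°–197°] uniform, h=26: full span → s += 26 → s = 54.0000
seg 3 [197°–360°] cycloidal, h=11: θ=210.4° here. β=13.4, B=163. 11·(0.0822 − sin(2π·0.0822)/(2π)) = 0.0397 → s = 54.0397

54.0397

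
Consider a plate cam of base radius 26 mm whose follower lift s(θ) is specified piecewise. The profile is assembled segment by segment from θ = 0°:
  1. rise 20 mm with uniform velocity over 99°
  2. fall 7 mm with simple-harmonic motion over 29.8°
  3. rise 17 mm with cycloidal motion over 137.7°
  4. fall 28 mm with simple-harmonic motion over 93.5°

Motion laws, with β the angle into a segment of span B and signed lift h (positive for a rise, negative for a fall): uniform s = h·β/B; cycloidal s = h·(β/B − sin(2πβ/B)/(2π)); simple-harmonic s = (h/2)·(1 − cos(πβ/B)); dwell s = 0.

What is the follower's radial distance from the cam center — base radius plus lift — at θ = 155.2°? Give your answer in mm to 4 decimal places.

seg 1 [0°–99°] uniform, h=20: full span → s += 20 → s = 20.0000
seg 2 [99°–128.8°] simple-harmonic, h=-7: full span → s += -7 → s = 13.0000
seg 3 [128.8°–266.5°] cycloidal, h=17: θ=155.2° here. β=26.4, B=137.7. 17·(0.1917 − sin(2π·0.1917)/(2π)) = 0.7330 → s = 13.7330
radial distance = base radius + s = 26 + 13.7330 = 39.7330

39.7330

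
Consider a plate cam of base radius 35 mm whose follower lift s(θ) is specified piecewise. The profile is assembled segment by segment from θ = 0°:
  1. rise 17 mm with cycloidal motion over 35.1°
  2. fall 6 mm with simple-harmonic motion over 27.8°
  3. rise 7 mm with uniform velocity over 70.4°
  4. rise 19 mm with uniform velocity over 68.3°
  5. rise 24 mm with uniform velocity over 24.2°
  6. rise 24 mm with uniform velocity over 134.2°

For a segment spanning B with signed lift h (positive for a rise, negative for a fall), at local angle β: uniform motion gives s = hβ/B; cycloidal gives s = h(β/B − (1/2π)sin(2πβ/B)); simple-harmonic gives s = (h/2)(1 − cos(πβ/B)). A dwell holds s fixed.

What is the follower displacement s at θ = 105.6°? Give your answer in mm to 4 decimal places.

seg 1 [0°–35.1°] cycloidal, h=17: full span → s += 17 → s = 17.0000
seg 2 [35.1°–62.9°] simple-harmonic, h=-6: full span → s += -6 → s = 11.0000
seg 3 [62.9°–133.3°] uniform, h=7: θ=105.6° here. β=42.7, B=70.4. 7·42.7/70.4 = 4.2457 → s = 15.2457

15.2457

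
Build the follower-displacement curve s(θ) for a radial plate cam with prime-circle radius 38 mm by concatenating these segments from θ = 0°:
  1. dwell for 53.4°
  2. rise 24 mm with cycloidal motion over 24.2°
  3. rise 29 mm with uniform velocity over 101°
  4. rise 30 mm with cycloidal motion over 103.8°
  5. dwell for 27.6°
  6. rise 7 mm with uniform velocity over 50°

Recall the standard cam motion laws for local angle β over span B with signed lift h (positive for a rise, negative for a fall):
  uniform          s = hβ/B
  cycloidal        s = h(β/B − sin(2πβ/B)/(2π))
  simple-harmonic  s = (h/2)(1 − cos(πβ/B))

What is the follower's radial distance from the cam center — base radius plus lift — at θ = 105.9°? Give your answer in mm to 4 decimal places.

seg 1 [0°–53.4°] dwell: s stays 0.0000
seg 2 [53.4°–77.6°] cycloidal, h=24: full span → s += 24 → s = 24.0000
seg 3 [77.6°–178.6°] uniform, h=29: θ=105.9° here. β=28.3, B=101. 29·28.3/101 = 8.1257 → s = 32.1257
radial distance = base radius + s = 38 + 32.1257 = 70.1257

70.1257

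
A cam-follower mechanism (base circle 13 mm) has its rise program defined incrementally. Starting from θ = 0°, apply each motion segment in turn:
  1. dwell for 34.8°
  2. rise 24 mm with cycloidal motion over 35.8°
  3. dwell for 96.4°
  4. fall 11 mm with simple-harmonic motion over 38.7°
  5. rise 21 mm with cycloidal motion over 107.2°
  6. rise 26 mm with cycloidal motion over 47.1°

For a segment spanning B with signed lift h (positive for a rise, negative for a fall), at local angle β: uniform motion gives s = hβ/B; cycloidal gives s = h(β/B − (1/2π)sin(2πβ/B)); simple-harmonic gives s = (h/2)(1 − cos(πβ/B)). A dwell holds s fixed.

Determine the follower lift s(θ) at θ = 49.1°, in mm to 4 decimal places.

seg 1 [0°–34.8°] dwell: s stays 0.0000
seg 2 [34.8°–70.6°] cycloidal, h=24: θ=49.1° here. β=14.3, B=35.8. 24·(0.3994 − sin(2π·0.3994)/(2π)) = 7.3306 → s = 7.3306

7.3306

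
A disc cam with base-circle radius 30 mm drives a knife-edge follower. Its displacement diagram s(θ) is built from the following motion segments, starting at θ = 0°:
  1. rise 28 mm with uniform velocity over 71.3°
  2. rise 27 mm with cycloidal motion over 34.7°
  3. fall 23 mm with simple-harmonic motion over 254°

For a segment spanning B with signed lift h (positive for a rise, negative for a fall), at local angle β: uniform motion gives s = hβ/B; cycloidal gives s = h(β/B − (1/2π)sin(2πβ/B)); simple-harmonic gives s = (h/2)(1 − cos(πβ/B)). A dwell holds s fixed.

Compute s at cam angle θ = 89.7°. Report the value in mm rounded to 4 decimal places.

seg 1 [0°–71.3°] uniform, h=28: full span → s += 28 → s = 28.0000
seg 2 [71.3°–106°] cycloidal, h=27: θ=89.7° here. β=18.4, B=34.7. 27·(0.5303 − sin(2π·0.5303)/(2π)) = 15.1291 → s = 43.1291

43.1291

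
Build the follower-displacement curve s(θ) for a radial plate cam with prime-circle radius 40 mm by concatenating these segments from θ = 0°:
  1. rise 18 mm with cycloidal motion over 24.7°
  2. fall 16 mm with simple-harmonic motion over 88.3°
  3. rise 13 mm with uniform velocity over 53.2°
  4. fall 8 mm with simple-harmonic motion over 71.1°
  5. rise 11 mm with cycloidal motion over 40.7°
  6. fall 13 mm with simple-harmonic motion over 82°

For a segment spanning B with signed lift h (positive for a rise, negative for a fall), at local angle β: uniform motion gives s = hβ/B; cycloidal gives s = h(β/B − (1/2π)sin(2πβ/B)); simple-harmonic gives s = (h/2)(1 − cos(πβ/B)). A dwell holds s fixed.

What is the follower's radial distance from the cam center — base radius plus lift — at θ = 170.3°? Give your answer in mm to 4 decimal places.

seg 1 [0°–24.7°] cycloidal, h=18: full span → s += 18 → s = 18.0000
seg 2 [24.7°–113°] simple-harmonic, h=-16: full span → s += -16 → s = 2.0000
seg 3 [113°–166.2°] uniform, h=13: full span → s += 13 → s = 15.0000
seg 4 [166.2°–237.3°] simple-harmonic, h=-8: θ=170.3° here. β=4.1, B=71.1. -8/2·(1 − cos(π·0.0577)) = -0.0655 → s = 14.9345
radial distance = base radius + s = 40 + 14.9345 = 54.9345

54.9345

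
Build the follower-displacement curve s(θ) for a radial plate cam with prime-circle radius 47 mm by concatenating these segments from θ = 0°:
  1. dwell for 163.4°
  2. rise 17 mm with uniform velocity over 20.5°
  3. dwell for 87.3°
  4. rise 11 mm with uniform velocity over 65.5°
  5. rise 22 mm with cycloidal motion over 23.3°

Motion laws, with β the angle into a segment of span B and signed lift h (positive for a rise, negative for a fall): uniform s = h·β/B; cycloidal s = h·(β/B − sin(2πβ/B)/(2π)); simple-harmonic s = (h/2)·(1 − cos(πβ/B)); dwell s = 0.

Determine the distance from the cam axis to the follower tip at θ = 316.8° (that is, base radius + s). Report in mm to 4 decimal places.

seg 1 [0°–163.4°] dwell: s stays 0.0000
seg 2 [163.4°–183.9°] uniform, h=17: full span → s += 17 → s = 17.0000
seg 3 [183.9°–271.2°] dwell: s stays 17.0000
seg 4 [271.2°–336.7°] uniform, h=11: θ=316.8° here. β=45.6, B=65.5. 11·45.6/65.5 = 7.6580 → s = 24.6580
radial distance = base radius + s = 47 + 24.6580 = 71.6580

71.6580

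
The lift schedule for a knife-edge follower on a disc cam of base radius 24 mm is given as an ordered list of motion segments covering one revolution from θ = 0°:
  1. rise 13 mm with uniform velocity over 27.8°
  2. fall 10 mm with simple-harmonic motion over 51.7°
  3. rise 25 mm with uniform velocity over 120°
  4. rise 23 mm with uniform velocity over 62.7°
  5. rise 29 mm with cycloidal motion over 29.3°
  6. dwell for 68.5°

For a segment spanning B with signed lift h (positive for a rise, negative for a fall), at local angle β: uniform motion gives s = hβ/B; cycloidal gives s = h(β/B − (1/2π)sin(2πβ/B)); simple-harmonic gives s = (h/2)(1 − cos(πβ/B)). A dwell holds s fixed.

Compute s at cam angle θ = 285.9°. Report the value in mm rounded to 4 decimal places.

seg 1 [0°–27.8°] uniform, h=13: full span → s += 13 → s = 13.0000
seg 2 [27.8°–79.5°] simple-harmonic, h=-10: full span → s += -10 → s = 3.0000
seg 3 [79.5°–199.5°] uniform, h=25: full span → s += 25 → s = 28.0000
seg 4 [199.5°–262.2°] uniform, h=23: full span → s += 23 → s = 51.0000
seg 5 [262.2°–291.5°] cycloidal, h=29: θ=285.9° here. β=23.7, B=29.3. 29·(0.8089 − sin(2π·0.8089)/(2π)) = 27.7606 → s = 78.7606

78.7606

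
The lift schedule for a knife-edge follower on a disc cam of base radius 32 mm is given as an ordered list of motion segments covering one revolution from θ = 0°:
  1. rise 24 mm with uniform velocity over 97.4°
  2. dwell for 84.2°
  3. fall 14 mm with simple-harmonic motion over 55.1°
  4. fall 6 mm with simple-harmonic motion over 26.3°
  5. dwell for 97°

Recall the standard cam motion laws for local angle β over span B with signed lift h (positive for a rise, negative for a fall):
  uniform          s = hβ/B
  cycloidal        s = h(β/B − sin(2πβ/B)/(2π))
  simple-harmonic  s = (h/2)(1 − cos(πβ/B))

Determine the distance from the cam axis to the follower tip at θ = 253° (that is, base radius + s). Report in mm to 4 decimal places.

seg 1 [0°–97.4°] uniform, h=24: full span → s += 24 → s = 24.0000
seg 2 [97.4°–181.6°] dwell: s stays 24.0000
seg 3 [181.6°–236.7°] simple-harmonic, h=-14: full span → s += -14 → s = 10.0000
seg 4 [236.7°–263°] simple-harmonic, h=-6: θ=253° here. β=16.3, B=26.3. -6/2·(1 − cos(π·0.6198)) = -4.1024 → s = 5.8976
radial distance = base radius + s = 32 + 5.8976 = 37.8976

37.8976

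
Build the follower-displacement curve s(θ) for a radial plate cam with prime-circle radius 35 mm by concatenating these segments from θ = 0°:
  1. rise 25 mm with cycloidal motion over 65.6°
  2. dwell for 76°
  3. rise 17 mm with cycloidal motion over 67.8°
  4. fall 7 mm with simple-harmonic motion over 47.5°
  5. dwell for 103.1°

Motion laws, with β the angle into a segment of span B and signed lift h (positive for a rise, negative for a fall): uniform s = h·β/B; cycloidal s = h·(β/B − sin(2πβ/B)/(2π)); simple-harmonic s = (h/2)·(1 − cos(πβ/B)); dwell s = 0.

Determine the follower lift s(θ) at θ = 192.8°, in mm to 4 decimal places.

seg 1 [0°–65.6°] cycloidal, h=25: full span → s += 25 → s = 25.0000
seg 2 [65.6°–141.6°] dwell: s stays 25.0000
seg 3 [141.6°–209.4°] cycloidal, h=17: θ=192.8° here. β=51.2, B=67.8. 17·(0.7552 − sin(2π·0.7552)/(2π)) = 15.5420 → s = 40.5420

40.5420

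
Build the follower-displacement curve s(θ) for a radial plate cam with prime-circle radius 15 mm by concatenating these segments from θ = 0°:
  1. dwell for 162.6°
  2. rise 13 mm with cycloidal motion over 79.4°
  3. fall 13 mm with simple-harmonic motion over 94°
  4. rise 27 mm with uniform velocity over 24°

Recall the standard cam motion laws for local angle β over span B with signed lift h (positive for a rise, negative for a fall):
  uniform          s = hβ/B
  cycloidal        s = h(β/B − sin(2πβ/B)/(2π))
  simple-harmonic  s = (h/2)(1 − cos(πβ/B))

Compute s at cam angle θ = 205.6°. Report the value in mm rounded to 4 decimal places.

seg 1 [0°–162.6°] dwell: s stays 0.0000
seg 2 [162.6°–242°] cycloidal, h=13: θ=205.6° here. β=43, B=79.4. 13·(0.5416 − sin(2π·0.5416)/(2π)) = 7.5745 → s = 7.5745

7.5745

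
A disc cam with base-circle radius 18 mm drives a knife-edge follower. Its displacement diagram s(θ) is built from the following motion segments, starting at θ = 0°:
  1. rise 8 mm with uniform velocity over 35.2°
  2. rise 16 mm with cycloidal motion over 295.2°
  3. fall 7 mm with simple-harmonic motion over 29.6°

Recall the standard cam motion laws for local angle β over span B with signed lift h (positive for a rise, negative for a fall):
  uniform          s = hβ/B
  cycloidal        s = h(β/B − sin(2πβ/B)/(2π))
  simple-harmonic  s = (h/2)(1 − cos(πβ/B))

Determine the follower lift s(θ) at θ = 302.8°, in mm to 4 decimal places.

seg 1 [0°–35.2°] uniform, h=8: full span → s += 8 → s = 8.0000
seg 2 [35.2°–330.4°] cycloidal, h=16: θ=302.8° here. β=267.6, B=295.2. 16·(0.9065 − sin(2π·0.9065)/(2π)) = 15.9154 → s = 23.9154

23.9154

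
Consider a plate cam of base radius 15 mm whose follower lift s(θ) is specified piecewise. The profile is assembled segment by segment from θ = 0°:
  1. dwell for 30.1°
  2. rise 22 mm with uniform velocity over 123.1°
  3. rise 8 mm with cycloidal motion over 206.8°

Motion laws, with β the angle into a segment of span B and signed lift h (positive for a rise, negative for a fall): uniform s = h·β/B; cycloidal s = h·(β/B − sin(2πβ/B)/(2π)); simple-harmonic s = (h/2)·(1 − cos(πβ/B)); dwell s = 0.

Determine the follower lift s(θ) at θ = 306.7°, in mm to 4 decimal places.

seg 1 [0°–30.1°] dwell: s stays 0.0000
seg 2 [30.1°–153.2°] uniform, h=22: full span → s += 22 → s = 22.0000
seg 3 [153.2°–360°] cycloidal, h=8: θ=306.7° here. β=153.5, B=206.8. 8·(0.7423 − sin(2π·0.7423)/(2π)) = 7.2098 → s = 29.2098

29.2098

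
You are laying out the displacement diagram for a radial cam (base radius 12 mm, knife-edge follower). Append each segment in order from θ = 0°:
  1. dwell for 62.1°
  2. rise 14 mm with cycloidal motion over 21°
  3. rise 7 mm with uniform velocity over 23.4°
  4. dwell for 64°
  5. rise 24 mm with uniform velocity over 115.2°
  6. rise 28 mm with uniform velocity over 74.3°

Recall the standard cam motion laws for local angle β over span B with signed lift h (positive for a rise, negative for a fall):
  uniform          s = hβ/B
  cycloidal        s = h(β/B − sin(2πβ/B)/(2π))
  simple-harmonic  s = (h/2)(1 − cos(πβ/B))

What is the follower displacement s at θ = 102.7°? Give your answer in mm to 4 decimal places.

seg 1 [0°–62.1°] dwell: s stays 0.0000
seg 2 [62.1°–83.1°] cycloidal, h=14: full span → s += 14 → s = 14.0000
seg 3 [83.1°–106.5°] uniform, h=7: θ=102.7° here. β=19.6, B=23.4. 7·19.6/23.4 = 5.8632 → s = 19.8632

19.8632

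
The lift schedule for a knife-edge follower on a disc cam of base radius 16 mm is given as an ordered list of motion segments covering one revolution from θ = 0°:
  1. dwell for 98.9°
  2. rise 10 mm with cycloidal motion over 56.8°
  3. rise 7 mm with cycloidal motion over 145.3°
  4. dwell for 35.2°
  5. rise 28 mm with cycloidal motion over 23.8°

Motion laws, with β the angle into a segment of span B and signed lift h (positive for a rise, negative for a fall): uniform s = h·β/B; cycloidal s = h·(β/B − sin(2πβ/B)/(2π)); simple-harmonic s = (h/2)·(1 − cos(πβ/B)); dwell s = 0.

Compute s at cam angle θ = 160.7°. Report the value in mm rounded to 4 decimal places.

seg 1 [0°–98.9°] dwell: s stays 0.0000
seg 2 [98.9°–155.7°] cycloidal, h=10: full span → s += 10 → s = 10.0000
seg 3 [155.7°–301°] cycloidal, h=7: θ=160.7° here. β=5, B=145.3. 7·(0.0344 − sin(2π·0.0344)/(2π)) = 0.0019 → s = 10.0019

10.0019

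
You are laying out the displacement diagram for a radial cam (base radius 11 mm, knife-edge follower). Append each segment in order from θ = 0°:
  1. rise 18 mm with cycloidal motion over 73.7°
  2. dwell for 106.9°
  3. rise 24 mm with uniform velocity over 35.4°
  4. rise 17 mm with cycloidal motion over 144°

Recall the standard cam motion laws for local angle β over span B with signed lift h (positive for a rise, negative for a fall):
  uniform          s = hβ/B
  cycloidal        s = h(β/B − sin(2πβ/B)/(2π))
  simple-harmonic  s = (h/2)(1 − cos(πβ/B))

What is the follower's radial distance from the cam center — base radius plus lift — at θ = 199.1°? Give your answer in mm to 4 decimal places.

seg 1 [0°–73.7°] cycloidal, h=18: full span → s += 18 → s = 18.0000
seg 2 [73.7°–180.6°] dwell: s stays 18.0000
seg 3 [180.6°–216°] uniform, h=24: θ=199.1° here. β=18.5, B=35.4. 24·18.5/35.4 = 12.5424 → s = 30.5424
radial distance = base radius + s = 11 + 30.5424 = 41.5424

41.5424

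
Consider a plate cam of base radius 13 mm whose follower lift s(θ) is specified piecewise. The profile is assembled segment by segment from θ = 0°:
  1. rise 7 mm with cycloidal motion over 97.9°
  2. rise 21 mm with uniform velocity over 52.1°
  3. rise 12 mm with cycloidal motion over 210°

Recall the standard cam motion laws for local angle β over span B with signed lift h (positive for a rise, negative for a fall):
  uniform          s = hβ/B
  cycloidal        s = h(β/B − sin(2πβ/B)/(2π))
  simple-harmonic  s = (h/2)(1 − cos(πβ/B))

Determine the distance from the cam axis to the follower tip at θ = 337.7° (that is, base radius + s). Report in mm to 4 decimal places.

seg 1 [0°–97.9°] cycloidal, h=7: full span → s += 7 → s = 7.0000
seg 2 [97.9°–150°] uniform, h=21: full span → s += 21 → s = 28.0000
seg 3 [150°–360°] cycloidal, h=12: θ=337.7° here. β=187.7, B=210. 12·(0.8938 − sin(2π·0.8938)/(2π)) = 11.9075 → s = 39.9075
radial distance = base radius + s = 13 + 39.9075 = 52.9075

52.9075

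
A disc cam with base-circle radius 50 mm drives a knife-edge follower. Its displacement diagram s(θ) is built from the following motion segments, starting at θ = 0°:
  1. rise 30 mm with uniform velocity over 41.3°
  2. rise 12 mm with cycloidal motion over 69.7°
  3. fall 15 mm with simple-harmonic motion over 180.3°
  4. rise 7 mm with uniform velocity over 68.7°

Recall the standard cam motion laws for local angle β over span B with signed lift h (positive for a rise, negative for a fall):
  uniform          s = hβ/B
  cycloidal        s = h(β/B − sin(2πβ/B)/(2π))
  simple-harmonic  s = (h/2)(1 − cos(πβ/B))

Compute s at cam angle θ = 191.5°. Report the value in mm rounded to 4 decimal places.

seg 1 [0°–41.3°] uniform, h=30: full span → s += 30 → s = 30.0000
seg 2 [41.3°–111°] cycloidal, h=12: full span → s += 12 → s = 42.0000
seg 3 [111°–291.3°] simple-harmonic, h=-15: θ=191.5° here. β=80.5, B=180.3. -15/2·(1 − cos(π·0.4465)) = -6.2449 → s = 35.7551

35.7551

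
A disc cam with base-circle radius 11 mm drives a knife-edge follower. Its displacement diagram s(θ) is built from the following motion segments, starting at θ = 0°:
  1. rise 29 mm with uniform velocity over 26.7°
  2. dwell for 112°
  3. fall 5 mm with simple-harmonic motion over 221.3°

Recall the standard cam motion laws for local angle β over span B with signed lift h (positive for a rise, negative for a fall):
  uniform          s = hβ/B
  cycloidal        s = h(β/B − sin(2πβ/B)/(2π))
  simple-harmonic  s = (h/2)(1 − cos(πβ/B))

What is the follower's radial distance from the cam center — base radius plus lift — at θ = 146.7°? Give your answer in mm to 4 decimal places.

seg 1 [0°–26.7°] uniform, h=29: full span → s += 29 → s = 29.0000
seg 2 [26.7°–138.7°] dwell: s stays 29.0000
seg 3 [138.7°–360°] simple-harmonic, h=-5: θ=146.7° here. β=8, B=221.3. -5/2·(1 − cos(π·0.0362)) = -0.0161 → s = 28.9839
radial distance = base radius + s = 11 + 28.9839 = 39.9839

39.9839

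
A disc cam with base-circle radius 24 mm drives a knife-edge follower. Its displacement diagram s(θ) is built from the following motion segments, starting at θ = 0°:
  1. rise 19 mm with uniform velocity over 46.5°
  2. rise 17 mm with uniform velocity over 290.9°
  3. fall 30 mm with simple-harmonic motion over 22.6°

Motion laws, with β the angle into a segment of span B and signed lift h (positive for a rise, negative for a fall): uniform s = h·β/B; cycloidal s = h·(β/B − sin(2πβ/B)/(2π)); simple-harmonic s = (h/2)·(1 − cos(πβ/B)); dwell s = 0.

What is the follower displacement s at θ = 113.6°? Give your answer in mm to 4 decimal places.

seg 1 [0°–46.5°] uniform, h=19: full span → s += 19 → s = 19.0000
seg 2 [46.5°–337.4°] uniform, h=17: θ=113.6° here. β=67.1, B=290.9. 17·67.1/290.9 = 3.9213 → s = 22.9213

22.9213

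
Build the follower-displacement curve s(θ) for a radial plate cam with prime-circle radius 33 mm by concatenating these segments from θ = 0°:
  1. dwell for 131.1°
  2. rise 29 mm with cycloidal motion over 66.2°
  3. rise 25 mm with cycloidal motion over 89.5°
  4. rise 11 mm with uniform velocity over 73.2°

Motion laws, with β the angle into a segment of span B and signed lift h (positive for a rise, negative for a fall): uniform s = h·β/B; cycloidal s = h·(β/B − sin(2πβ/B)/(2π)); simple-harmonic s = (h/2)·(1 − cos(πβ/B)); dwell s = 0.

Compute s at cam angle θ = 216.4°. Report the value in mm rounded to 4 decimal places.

seg 1 [0°–131.1°] dwell: s stays 0.0000
seg 2 [131.1°–197.3°] cycloidal, h=29: full span → s += 29 → s = 29.0000
seg 3 [197.3°–286.8°] cycloidal, h=25: θ=216.4° here. β=19.1, B=89.5. 25·(0.2134 − sin(2π·0.2134)/(2π)) = 1.4610 → s = 30.4610

30.4610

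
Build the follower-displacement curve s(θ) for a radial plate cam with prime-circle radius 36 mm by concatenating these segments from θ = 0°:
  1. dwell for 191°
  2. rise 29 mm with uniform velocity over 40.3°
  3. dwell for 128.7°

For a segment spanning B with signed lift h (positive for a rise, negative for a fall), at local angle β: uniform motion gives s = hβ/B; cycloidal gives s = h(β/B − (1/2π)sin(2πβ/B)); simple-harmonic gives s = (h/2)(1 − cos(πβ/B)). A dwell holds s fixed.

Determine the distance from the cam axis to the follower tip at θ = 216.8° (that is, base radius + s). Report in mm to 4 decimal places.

seg 1 [0°–191°] dwell: s stays 0.0000
seg 2 [191°–231.3°] uniform, h=29: θ=216.8° here. β=25.8, B=40.3. 29·25.8/40.3 = 18.5658 → s = 18.5658
radial distance = base radius + s = 36 + 18.5658 = 54.5658

54.5658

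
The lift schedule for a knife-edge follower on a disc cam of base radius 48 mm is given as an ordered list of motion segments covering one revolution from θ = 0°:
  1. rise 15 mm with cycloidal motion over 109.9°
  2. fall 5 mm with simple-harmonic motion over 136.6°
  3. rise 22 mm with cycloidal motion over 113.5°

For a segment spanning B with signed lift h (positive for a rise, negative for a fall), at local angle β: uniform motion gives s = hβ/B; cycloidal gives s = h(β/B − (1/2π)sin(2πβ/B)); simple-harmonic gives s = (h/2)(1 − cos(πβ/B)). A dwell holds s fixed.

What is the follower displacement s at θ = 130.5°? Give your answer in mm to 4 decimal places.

seg 1 [0°–109.9°] cycloidal, h=15: full span → s += 15 → s = 15.0000
seg 2 [109.9°–246.5°] simple-harmonic, h=-5: θ=130.5° here. β=20.6, B=136.6. -5/2·(1 − cos(π·0.1508)) = -0.2754 → s = 14.7246

14.7246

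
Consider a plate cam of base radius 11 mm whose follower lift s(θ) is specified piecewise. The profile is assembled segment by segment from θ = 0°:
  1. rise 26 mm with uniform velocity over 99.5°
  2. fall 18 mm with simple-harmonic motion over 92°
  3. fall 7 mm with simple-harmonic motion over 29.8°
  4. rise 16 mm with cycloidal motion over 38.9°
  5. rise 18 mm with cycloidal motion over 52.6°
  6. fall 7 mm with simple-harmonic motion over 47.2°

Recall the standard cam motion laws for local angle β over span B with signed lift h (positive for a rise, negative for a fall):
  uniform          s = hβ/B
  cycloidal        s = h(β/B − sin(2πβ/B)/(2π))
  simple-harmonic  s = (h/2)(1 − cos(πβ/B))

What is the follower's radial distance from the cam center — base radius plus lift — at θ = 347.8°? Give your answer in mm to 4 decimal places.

seg 1 [0°–99.5°] uniform, h=26: full span → s += 26 → s = 26.0000
seg 2 [99.5°–191.5°] simple-harmonic, h=-18: full span → s += -18 → s = 8.0000
seg 3 [191.5°–221.3°] simple-harmonic, h=-7: full span → s += -7 → s = 1.0000
seg 4 [221.3°–260.2°] cycloidal, h=16: full span → s += 16 → s = 17.0000
seg 5 [260.2°–312.8°] cycloidal, h=18: full span → s += 18 → s = 35.0000
seg 6 [312.8°–360°] simple-harmonic, h=-7: θ=347.8° here. β=35, B=47.2. -7/2·(1 − cos(π·0.7415)) = -5.9081 → s = 29.0919
radial distance = base radius + s = 11 + 29.0919 = 40.0919

40.0919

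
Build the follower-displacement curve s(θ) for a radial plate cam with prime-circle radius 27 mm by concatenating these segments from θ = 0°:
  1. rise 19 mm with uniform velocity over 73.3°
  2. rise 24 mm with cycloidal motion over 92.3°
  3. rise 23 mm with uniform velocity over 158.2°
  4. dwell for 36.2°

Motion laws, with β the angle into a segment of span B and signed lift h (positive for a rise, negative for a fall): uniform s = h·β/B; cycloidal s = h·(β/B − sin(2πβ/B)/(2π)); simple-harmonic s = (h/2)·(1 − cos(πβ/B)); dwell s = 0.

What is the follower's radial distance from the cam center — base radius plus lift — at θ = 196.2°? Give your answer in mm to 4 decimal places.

seg 1 [0°–73.3°] uniform, h=19: full span → s += 19 → s = 19.0000
seg 2 [73.3°–165.6°] cycloidal, h=24: full span → s += 24 → s = 43.0000
seg 3 [165.6°–323.8°] uniform, h=23: θ=196.2° here. β=30.6, B=158.2. 23·30.6/158.2 = 4.4488 → s = 47.4488
radial distance = base radius + s = 27 + 47.4488 = 74.4488

74.4488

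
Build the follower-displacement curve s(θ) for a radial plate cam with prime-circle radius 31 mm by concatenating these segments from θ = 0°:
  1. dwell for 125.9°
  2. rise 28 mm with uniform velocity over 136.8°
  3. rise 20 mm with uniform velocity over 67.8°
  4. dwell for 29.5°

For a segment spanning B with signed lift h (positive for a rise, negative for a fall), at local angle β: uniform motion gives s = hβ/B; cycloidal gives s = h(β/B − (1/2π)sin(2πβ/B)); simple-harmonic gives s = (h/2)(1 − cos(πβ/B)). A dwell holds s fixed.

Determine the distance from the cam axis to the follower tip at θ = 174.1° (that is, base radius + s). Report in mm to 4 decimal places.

seg 1 [0°–125.9°] dwell: s stays 0.0000
seg 2 [125.9°–262.7°] uniform, h=28: θ=174.1° here. β=48.2, B=136.8. 28·48.2/136.8 = 9.8655 → s = 9.8655
radial distance = base radius + s = 31 + 9.8655 = 40.8655

40.8655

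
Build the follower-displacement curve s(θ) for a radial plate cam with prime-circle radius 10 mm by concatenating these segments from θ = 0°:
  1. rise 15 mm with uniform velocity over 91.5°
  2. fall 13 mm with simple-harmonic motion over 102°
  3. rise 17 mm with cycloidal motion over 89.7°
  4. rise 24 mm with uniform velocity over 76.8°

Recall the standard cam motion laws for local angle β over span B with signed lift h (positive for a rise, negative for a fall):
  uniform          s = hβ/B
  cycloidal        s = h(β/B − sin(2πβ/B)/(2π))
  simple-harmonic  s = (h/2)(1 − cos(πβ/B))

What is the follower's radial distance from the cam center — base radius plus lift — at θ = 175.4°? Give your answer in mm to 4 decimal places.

seg 1 [0°–91.5°] uniform, h=15: full span → s += 15 → s = 15.0000
seg 2 [91.5°–193.5°] simple-harmonic, h=-13: θ=175.4° here. β=83.9, B=102. -13/2·(1 − cos(π·0.8225)) = -12.0158 → s = 2.9842
radial distance = base radius + s = 10 + 2.9842 = 12.9842

12.9842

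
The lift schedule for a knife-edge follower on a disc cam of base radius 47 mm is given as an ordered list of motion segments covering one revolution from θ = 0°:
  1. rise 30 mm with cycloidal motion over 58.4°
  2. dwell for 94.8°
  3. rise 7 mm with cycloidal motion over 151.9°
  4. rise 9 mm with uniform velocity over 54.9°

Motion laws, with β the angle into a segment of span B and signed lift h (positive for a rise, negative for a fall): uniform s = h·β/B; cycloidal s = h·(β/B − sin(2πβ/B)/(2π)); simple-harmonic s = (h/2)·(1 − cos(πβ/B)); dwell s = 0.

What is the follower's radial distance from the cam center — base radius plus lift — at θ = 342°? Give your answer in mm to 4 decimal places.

seg 1 [0°–58.4°] cycloidal, h=30: full span → s += 30 → s = 30.0000
seg 2 [58.4°–153.2°] dwell: s stays 30.0000
seg 3 [153.2°–305.1°] cycloidal, h=7: full span → s += 7 → s = 37.0000
seg 4 [305.1°–360°] uniform, h=9: θ=342° here. β=36.9, B=54.9. 9·36.9/54.9 = 6.0492 → s = 43.0492
radial distance = base radius + s = 47 + 43.0492 = 90.0492

90.0492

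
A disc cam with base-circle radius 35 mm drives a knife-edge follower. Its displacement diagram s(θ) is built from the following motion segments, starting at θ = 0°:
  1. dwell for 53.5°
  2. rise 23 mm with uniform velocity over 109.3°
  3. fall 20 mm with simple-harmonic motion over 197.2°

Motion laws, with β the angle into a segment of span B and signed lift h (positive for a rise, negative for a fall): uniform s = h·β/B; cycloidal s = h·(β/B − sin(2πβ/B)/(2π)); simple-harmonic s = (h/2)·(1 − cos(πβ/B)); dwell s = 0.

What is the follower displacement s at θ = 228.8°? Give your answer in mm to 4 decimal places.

seg 1 [0°–53.5°] dwell: s stays 0.0000
seg 2 [53.5°–162.8°] uniform, h=23: full span → s += 23 → s = 23.0000
seg 3 [162.8°–360°] simple-harmonic, h=-20: θ=228.8° here. β=66, B=197.2. -20/2·(1 − cos(π·0.3347)) = -5.0368 → s = 17.9632

17.9632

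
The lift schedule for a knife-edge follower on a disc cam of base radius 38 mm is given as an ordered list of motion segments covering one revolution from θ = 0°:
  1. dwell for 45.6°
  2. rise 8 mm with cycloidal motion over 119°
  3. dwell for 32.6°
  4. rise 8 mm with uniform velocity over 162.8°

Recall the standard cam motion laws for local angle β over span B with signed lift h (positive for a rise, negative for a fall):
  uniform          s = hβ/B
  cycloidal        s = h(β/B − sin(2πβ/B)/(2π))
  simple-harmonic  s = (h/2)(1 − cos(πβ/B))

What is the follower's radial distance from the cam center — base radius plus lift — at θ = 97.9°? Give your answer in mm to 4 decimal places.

seg 1 [0°–45.6°] dwell: s stays 0.0000
seg 2 [45.6°–164.6°] cycloidal, h=8: θ=97.9° here. β=52.3, B=119. 8·(0.4395 − sin(2π·0.4395)/(2π)) = 3.0435 → s = 3.0435
radial distance = base radius + s = 38 + 3.0435 = 41.0435

41.0435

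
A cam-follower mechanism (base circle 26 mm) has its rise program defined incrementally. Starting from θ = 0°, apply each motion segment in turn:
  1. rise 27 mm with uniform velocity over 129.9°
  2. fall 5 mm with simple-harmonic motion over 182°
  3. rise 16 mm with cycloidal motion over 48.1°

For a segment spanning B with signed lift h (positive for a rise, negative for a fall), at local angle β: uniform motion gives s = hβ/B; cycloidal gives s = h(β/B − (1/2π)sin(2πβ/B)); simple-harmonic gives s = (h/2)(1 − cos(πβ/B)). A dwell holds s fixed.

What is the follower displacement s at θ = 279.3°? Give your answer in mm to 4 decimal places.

seg 1 [0°–129.9°] uniform, h=27: full span → s += 27 → s = 27.0000
seg 2 [129.9°–311.9°] simple-harmonic, h=-5: θ=279.3° here. β=149.4, B=182. -5/2·(1 − cos(π·0.8209)) = -4.6145 → s = 22.3855

22.3855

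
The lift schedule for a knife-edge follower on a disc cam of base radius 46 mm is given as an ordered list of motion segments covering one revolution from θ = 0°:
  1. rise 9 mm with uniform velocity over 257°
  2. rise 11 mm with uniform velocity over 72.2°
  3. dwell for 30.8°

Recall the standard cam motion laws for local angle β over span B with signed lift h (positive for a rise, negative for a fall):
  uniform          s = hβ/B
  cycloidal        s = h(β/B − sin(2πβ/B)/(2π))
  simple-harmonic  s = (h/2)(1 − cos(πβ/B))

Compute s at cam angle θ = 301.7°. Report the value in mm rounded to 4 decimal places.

seg 1 [0°–257°] uniform, h=9: full span → s += 9 → s = 9.0000
seg 2 [257°–329.2°] uniform, h=11: θ=301.7° here. β=44.7, B=72.2. 11·44.7/72.2 = 6.8102 → s = 15.8102

15.8102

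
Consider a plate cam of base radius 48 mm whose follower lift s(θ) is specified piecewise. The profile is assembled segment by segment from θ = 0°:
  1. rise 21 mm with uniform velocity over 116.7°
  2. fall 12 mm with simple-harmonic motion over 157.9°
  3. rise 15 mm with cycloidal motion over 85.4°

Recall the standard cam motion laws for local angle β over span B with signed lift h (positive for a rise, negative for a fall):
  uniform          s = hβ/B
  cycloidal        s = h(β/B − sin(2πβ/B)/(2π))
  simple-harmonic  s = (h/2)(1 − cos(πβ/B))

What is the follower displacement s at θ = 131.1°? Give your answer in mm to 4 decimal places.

seg 1 [0°–116.7°] uniform, h=21: full span → s += 21 → s = 21.0000
seg 2 [116.7°–274.6°] simple-harmonic, h=-12: θ=131.1° here. β=14.4, B=157.9. -12/2·(1 − cos(π·0.0912)) = -0.2446 → s = 20.7554

20.7554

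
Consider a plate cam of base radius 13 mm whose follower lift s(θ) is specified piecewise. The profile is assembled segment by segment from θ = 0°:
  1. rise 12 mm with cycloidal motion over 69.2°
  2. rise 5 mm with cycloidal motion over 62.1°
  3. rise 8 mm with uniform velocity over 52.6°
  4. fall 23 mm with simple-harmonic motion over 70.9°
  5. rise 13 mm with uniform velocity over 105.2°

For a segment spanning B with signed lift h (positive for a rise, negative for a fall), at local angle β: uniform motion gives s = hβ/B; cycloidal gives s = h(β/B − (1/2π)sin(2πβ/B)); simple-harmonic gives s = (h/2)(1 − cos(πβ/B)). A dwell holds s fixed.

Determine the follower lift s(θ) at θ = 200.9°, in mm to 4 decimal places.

seg 1 [0°–69.2°] cycloidal, h=12: full span → s += 12 → s = 12.0000
seg 2 [69.2°–131.3°] cycloidal, h=5: full span → s += 5 → s = 17.0000
seg 3 [131.3°–183.9°] uniform, h=8: full span → s += 8 → s = 25.0000
seg 4 [183.9°–254.8°] simple-harmonic, h=-23: θ=200.9° here. β=17, B=70.9. -23/2·(1 − cos(π·0.2398)) = -3.1113 → s = 21.8887

21.8887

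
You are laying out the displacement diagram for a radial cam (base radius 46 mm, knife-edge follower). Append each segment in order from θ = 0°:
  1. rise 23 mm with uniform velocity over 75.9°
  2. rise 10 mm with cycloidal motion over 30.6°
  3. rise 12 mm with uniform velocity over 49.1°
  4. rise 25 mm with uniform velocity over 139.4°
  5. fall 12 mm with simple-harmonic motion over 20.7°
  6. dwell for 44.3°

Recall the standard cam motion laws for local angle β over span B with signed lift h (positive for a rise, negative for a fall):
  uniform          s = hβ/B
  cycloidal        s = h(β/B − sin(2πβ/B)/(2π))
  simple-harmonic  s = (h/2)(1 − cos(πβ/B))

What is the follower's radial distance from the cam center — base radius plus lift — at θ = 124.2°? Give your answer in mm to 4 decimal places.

seg 1 [0°–75.9°] uniform, h=23: full span → s += 23 → s = 23.0000
seg 2 [75.9°–106.5°] cycloidal, h=10: full span → s += 10 → s = 33.0000
seg 3 [106.5°–155.6°] uniform, h=12: θ=124.2° here. β=17.7, B=49.1. 12·17.7/49.1 = 4.3259 → s = 37.3259
radial distance = base radius + s = 46 + 37.3259 = 83.3259

83.3259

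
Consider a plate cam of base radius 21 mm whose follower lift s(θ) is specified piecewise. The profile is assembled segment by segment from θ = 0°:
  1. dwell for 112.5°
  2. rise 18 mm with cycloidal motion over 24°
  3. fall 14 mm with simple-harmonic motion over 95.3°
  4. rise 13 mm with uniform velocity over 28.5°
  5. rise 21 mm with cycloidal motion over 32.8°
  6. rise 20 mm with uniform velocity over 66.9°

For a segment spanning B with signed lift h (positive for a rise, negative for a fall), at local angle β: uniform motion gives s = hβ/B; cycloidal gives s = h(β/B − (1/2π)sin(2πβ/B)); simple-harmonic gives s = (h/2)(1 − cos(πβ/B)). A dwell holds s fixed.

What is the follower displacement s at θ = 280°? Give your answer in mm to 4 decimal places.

seg 1 [0°–112.5°] dwell: s stays 0.0000
seg 2 [112.5°–136.5°] cycloidal, h=18: full span → s += 18 → s = 18.0000
seg 3 [136.5°–231.8°] simple-harmonic, h=-14: full span → s += -14 → s = 4.0000
seg 4 [231.8°–260.3°] uniform, h=13: full span → s += 13 → s = 17.0000
seg 5 [260.3°–293.1°] cycloidal, h=21: θ=280° here. β=19.7, B=32.8. 21·(0.6006 − sin(2π·0.6006)/(2π)) = 14.5877 → s = 31.5877

31.5877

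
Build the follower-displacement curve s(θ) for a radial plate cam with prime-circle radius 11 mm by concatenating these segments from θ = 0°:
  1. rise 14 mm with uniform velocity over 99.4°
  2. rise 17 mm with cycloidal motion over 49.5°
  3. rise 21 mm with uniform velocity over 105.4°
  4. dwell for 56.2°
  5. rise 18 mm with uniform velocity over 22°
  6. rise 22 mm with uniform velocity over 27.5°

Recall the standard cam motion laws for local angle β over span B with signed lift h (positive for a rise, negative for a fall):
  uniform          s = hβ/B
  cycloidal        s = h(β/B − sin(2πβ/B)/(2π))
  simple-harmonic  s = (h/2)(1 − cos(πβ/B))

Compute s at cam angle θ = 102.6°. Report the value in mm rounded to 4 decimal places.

seg 1 [0°–99.4°] uniform, h=14: full span → s += 14 → s = 14.0000
seg 2 [99.4°–148.9°] cycloidal, h=17: θ=102.6° here. β=3.2, B=49.5. 17·(0.0646 − sin(2π·0.0646)/(2π)) = 0.0300 → s = 14.0300

14.0300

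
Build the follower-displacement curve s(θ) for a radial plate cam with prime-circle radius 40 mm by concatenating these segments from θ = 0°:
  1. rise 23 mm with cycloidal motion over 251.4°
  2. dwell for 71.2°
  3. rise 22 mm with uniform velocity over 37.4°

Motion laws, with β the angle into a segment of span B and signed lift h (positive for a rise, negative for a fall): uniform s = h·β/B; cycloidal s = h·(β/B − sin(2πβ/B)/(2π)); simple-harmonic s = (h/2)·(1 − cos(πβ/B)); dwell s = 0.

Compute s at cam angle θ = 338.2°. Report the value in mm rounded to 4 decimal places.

seg 1 [0°–251.4°] cycloidal, h=23: full span → s += 23 → s = 23.0000
seg 2 [251.4°–322.6°] dwell: s stays 23.0000
seg 3 [322.6°–360°] uniform, h=22: θ=338.2° here. β=15.6, B=37.4. 22·15.6/37.4 = 9.1765 → s = 32.1765

32.1765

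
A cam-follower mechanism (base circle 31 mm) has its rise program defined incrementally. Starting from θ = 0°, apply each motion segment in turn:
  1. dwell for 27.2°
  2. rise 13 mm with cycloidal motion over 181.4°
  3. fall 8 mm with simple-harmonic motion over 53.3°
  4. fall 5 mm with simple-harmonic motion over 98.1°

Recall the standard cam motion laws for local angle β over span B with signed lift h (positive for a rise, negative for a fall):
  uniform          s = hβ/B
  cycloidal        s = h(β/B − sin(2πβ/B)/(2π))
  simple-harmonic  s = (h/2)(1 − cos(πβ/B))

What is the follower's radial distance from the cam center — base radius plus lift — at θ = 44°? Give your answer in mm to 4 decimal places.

seg 1 [0°–27.2°] dwell: s stays 0.0000
seg 2 [27.2°–208.6°] cycloidal, h=13: θ=44° here. β=16.8, B=181.4. 13·(0.0926 − sin(2π·0.0926)/(2π)) = 0.0668 → s = 0.0668
radial distance = base radius + s = 31 + 0.0668 = 31.0668

31.0668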